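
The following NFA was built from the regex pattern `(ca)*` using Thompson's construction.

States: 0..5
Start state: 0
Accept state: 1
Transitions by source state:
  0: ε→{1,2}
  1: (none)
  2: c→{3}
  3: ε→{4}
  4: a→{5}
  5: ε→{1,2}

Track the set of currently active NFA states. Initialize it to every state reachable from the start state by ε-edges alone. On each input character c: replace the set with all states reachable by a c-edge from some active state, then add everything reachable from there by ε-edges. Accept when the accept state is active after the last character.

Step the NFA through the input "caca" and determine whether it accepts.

initial (ε-close {0}): {0,1,2}
'c' @ 1: {3,4}
'a' @ 2: {1,2,5}  (accept∈set)
'c' @ 3: {3,4}
'a' @ 4: {1,2,5}  (accept∈set)
end set {1,2,5} — state 1 in

Answer: ACCEPT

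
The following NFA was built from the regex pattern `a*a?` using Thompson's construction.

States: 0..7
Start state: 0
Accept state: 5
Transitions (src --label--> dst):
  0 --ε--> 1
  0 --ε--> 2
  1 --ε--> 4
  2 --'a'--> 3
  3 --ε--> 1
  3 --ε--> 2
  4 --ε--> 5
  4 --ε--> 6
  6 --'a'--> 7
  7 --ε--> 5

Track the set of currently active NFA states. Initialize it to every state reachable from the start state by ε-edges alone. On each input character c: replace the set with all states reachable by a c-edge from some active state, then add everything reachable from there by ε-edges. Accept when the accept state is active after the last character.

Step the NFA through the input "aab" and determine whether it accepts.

Answer: REJECT

Trace:
start: ε-closure({0}) = {0,1,2,4,5,6}
'a' @ 1: {1,2,3,4,5,6,7}  (accept∈set)
'a' @ 2: {1,2,3,4,5,6,7}  (accept∈set)
'b' @ 3: {}  — no active states
final: {}; accept 5 not in set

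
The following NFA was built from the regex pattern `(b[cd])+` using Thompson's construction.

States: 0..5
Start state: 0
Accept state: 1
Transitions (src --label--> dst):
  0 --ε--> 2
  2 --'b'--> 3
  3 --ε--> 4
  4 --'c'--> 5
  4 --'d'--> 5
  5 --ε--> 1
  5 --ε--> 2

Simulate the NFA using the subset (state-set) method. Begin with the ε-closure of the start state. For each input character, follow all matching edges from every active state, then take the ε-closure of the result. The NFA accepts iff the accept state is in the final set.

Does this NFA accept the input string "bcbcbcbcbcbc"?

start: ε-closure({0}) = {0,2}
'b' @ 1: {3,4}
'c' @ 2: {1,2,5}  ✓accept
'b' @ 3: {3,4}
'c' @ 4: {1,2,5}  ✓accept
'b' @ 5: {3,4}
'c' @ 6: {1,2,5}  ✓accept
'b' @ 7: {3,4}
'c' @ 8: {1,2,5}  ✓accept
'b' @ 9: {3,4}
'c' @ 10: {1,2,5}  ✓accept
'b' @ 11: {3,4}
'c' @ 12: {1,2,5}  ✓accept
end set {1,2,5} — state 1 in

Answer: ACCEPT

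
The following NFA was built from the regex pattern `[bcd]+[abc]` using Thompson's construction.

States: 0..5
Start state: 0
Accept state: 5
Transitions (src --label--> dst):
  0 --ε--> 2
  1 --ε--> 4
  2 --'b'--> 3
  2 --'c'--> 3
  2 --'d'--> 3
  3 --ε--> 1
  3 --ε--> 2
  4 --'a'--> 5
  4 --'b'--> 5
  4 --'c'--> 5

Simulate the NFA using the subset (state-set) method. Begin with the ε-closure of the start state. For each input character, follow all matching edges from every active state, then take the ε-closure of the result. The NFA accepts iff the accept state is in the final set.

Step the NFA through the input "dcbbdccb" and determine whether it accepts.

initial (ε-close {0}): {0,2}
'd' @ 1: {1,2,3,4}
'c' @ 2: {1,2,3,4,5}  ✓accept
'b' @ 3: {1,2,3,4,5}  ✓accept
'b' @ 4: {1,2,3,4,5}  ✓accept
'd' @ 5: {1,2,3,4}
'c' @ 6: {1,2,3,4,5}  ✓accept
'c' @ 7: {1,2,3,4,5}  ✓accept
'b' @ 8: {1,2,3,4,5}  ✓accept
end set {1,2,3,4,5} — state 5 in

Answer: ACCEPT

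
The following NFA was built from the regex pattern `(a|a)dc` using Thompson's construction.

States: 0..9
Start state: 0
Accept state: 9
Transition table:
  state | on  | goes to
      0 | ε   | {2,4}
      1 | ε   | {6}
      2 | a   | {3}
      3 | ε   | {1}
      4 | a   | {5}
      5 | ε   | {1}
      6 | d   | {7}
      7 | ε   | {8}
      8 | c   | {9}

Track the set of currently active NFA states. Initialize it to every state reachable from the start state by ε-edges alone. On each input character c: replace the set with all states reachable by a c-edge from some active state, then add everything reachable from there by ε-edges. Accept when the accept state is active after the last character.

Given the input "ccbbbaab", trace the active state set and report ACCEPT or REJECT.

Answer: REJECT

Steps:
initial (ε-close {0}): {0,2,4}
'c' @ 1: {}  — no active states
rest 'cbbbaab' ignored (set empty)
end set {} — state 9 not in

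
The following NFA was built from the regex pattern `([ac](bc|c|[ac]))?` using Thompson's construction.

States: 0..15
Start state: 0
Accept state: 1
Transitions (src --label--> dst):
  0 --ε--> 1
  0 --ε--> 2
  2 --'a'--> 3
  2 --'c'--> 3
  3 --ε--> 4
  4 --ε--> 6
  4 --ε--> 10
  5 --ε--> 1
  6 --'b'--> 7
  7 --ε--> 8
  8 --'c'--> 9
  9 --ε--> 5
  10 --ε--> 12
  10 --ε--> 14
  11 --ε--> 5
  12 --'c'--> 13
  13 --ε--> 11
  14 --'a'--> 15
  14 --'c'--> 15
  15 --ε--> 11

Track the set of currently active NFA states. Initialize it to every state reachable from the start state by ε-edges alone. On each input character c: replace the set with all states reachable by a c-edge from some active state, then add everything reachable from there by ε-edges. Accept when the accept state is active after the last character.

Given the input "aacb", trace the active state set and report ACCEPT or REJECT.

Answer: REJECT

Steps:
initial (ε-close {0}): {0,1,2}
'a' @ 1: {3,4,6,10,12,14}
'a' @ 2: {1,5,11,15}  [accepting]
'c' @ 3: {}  — state set empty
rest 'b' ignored (set empty)
end set {} — state 1 not in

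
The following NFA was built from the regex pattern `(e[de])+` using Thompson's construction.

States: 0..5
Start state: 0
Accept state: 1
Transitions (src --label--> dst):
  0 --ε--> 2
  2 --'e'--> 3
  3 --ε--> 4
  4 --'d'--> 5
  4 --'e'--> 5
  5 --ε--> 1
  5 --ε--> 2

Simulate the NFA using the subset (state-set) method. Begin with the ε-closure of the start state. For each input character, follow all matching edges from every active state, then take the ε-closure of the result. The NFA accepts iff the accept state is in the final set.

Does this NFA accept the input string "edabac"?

S₀ = ε-closure({0}) = {0,2}
'e' @ 1: {3,4}
'd' @ 2: {1,2,5}  [accepting]
'a' @ 3: {}  — state set empty
rest 'bac' ignored (set empty)
after full input: {}  (accept=1 not in)

Answer: REJECT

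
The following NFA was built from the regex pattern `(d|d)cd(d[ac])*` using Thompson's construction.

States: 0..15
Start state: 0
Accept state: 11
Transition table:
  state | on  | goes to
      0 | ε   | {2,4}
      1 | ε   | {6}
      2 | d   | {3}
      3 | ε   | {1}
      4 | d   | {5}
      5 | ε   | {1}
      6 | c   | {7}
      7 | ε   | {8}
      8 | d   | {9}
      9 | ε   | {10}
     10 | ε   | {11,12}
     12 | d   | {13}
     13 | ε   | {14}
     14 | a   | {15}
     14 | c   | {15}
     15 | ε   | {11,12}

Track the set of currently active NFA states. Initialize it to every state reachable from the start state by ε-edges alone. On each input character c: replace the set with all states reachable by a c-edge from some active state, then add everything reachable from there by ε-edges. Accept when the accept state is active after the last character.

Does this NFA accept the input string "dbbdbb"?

S₀ = ε-closure({0}) = {0,2,4}
'd' @ 1: {1,3,5,6}
'b' @ 2: {}  — no active states
rest 'bdbb' ignored (set empty)
final: {}; accept 11 not in set

Answer: REJECT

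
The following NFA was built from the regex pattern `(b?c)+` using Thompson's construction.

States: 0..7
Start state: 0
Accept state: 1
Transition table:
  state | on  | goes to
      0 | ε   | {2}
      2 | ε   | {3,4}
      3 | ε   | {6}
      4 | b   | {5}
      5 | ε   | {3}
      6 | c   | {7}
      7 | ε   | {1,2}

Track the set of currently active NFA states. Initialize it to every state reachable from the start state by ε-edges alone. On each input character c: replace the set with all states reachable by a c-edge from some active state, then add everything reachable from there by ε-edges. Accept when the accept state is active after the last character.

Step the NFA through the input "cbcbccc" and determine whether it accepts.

start: ε-closure({0}) = {0,2,3,4,6}
'c' @ 1: {1,2,3,4,6,7}  (accept∈set)
'b' @ 2: {3,5,6}
'c' @ 3: {1,2,3,4,6,7}  (accept∈set)
'b' @ 4: {3,5,6}
'c' @ 5: {1,2,3,4,6,7}  (accept∈set)
'c' @ 6: {1,2,3,4,6,7}  (accept∈set)
'c' @ 7: {1,2,3,4,6,7}  (accept∈set)
final: {1,2,3,4,6,7}; accept 1 in set

Answer: ACCEPT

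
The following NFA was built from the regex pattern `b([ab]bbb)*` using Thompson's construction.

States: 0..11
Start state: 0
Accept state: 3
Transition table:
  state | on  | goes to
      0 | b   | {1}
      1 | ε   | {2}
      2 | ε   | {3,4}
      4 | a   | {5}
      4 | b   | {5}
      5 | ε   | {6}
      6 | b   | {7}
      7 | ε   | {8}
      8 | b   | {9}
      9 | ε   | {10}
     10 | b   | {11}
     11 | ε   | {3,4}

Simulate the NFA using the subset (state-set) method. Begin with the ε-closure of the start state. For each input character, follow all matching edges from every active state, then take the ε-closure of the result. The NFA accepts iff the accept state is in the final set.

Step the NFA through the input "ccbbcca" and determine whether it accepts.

Answer: REJECT

Trace:
start: ε-closure({0}) = {0}
'c' @ 1: {}  — no active states
rest 'cbbcca' ignored (set empty)
end set {} — state 3 not in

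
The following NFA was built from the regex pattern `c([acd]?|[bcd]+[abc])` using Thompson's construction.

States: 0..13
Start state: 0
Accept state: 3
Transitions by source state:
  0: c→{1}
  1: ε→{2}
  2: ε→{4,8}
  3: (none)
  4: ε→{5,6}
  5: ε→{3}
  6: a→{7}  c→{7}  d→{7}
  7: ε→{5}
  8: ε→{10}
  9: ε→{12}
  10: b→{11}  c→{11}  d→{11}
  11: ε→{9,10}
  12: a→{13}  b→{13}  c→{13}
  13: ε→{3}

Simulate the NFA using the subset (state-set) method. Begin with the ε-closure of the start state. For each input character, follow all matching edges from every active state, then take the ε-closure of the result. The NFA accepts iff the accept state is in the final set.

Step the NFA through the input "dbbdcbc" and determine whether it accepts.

initial (ε-close {0}): {0}
'd' @ 1: {}  — state set empty
rest 'bbdcbc' ignored (set empty)
final: {}; accept 3 not in set

Answer: REJECT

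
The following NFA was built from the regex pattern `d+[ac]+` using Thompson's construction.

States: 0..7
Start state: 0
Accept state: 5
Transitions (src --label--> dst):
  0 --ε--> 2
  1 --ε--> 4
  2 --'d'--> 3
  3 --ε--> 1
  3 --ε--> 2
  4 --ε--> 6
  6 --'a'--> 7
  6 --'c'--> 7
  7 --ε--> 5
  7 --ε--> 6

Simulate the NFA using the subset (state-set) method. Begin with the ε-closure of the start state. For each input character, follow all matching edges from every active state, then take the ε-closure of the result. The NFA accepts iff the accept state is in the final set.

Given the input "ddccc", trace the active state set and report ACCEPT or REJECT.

initial (ε-close {0}): {0,2}
'd' @ 1: {1,2,3,4,6}
'd' @ 2: {1,2,3,4,6}
'c' @ 3: {5,6,7}  (accept∈set)
'c' @ 4: {5,6,7}  (accept∈set)
'c' @ 5: {5,6,7}  (accept∈set)
end set {5,6,7} — state 5 in

Answer: ACCEPT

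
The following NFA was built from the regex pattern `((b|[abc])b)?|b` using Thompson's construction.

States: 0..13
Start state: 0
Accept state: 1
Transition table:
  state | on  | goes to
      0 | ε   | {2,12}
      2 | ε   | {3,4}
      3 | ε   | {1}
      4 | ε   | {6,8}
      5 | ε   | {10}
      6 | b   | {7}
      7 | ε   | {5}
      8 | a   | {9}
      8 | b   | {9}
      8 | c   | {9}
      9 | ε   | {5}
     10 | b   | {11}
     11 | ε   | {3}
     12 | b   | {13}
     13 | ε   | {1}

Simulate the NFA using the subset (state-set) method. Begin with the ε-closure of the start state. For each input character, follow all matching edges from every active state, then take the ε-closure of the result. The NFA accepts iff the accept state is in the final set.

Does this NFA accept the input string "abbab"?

Answer: REJECT

Derivation:
S₀ = ε-closure({0}) = {0,1,2,3,4,6,8,12}
'a' @ 1: {5,9,10}
'b' @ 2: {1,3,11}  ✓accept
'b' @ 3: {}  — state set empty
rest 'ab' ignored (set empty)
end set {} — state 1 not in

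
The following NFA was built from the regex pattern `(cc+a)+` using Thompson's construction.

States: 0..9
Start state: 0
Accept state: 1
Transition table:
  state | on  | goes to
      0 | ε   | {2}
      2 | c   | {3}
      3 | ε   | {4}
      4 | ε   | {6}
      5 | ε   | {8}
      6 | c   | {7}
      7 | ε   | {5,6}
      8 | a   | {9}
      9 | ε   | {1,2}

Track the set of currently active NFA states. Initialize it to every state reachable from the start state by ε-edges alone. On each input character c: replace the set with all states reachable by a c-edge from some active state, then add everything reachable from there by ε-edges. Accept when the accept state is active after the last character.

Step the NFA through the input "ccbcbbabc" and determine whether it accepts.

initial (ε-close {0}): {0,2}
'c' @ 1: {3,4,6}
'c' @ 2: {5,6,7,8}
'b' @ 3: {}  — dead — no transitions
rest 'cbbabc' ignored (set empty)
final: {}; accept 1 not in set

Answer: REJECT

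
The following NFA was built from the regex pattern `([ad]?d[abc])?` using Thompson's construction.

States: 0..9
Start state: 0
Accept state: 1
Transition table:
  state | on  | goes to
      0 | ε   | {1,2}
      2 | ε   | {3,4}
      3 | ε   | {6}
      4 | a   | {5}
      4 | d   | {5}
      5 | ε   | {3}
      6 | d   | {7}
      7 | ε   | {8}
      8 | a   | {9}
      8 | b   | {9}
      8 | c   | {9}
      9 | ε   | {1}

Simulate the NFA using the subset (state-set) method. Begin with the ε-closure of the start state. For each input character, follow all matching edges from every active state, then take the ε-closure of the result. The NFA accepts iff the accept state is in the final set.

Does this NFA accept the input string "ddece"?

Answer: REJECT

Trace:
S₀ = ε-closure({0}) = {0,1,2,3,4,6}
'd' @ 1: {3,5,6,7,8}
'd' @ 2: {7,8}
'e' @ 3: {}  — no active states
rest 'ce' ignored (set empty)
end set {} — state 1 not in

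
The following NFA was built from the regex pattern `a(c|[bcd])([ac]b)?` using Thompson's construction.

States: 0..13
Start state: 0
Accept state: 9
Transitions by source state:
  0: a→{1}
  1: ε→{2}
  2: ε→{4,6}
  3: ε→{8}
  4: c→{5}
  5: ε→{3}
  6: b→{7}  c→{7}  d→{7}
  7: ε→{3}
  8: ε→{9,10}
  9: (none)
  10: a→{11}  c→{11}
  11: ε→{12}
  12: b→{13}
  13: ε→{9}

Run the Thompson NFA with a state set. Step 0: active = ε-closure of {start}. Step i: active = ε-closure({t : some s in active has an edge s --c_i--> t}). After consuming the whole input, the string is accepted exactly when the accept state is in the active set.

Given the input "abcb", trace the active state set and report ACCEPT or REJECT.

Answer: ACCEPT

Trace:
start: ε-closure({0}) = {0}
'a' @ 1: {1,2,4,6}
'b' @ 2: {3,7,8,9,10}  ✓accept
'c' @ 3: {11,12}
'b' @ 4: {9,13}  ✓accept
after full input: {9,13}  (accept=9 in)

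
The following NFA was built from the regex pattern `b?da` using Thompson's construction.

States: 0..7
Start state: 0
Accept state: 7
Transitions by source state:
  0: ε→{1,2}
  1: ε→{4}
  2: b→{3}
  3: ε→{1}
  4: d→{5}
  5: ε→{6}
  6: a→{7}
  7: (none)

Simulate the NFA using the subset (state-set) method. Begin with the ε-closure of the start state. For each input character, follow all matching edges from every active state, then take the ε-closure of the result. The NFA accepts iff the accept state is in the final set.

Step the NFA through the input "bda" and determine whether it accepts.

initial (ε-close {0}): {0,1,2,4}
'b' @ 1: {1,3,4}
'd' @ 2: {5,6}
'a' @ 3: {7}  ✓accept
end set {7} — state 7 in

Answer: ACCEPT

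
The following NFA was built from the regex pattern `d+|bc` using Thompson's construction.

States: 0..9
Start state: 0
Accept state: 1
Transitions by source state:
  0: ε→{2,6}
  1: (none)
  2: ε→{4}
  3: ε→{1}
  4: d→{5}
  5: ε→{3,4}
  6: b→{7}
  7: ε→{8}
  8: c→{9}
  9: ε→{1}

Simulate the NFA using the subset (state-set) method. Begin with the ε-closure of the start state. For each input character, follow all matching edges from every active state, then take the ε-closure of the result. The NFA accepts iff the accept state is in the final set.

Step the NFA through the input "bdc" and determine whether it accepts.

initial (ε-close {0}): {0,2,4,6}
'b' @ 1: {7,8}
'd' @ 2: {}  — state set empty
rest 'c' ignored (set empty)
final: {}; accept 1 not in set

Answer: REJECT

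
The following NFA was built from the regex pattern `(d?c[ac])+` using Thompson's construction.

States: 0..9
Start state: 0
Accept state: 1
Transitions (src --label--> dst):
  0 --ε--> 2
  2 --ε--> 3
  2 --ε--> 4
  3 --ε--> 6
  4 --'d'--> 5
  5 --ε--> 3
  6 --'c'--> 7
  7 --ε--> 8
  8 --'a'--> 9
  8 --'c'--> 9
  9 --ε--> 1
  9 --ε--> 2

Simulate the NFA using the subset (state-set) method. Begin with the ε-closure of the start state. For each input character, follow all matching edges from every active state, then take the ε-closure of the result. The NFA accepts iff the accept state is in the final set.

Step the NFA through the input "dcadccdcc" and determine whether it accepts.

S₀ = ε-closure({0}) = {0,2,3,4,6}
'd' @ 1: {3,5,6}
'c' @ 2: {7,8}
'a' @ 3: {1,2,3,4,6,9}  ✓accept
'd' @ 4: {3,5,6}
'c' @ 5: {7,8}
'c' @ 6: {1,2,3,4,6,9}  ✓accept
'd' @ 7: {3,5,6}
'c' @ 8: {7,8}
'c' @ 9: {1,2,3,4,6,9}  ✓accept
final: {1,2,3,4,6,9}; accept 1 in set

Answer: ACCEPT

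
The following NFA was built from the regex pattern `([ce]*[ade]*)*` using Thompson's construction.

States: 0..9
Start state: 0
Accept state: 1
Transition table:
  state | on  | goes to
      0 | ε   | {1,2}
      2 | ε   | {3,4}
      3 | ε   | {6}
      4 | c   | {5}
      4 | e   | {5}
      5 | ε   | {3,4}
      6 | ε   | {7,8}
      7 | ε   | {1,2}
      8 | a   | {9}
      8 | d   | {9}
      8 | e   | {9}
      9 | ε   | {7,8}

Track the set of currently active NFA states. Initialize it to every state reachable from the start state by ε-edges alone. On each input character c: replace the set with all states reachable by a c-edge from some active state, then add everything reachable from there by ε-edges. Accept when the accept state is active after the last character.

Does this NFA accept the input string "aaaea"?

S₀ = ε-closure({0}) = {0,1,2,3,4,6,7,8}
'a' @ 1: {1,2,3,4,6,7,8,9}  (accept∈set)
'a' @ 2: {1,2,3,4,6,7,8,9}  (accept∈set)
'a' @ 3: {1,2,3,4,6,7,8,9}  (accept∈set)
'e' @ 4: {1,2,3,4,5,6,7,8,9}  (accept∈set)
'a' @ 5: {1,2,3,4,6,7,8,9}  (accept∈set)
end set {1,2,3,4,6,7,8,9} — state 1 in

Answer: ACCEPT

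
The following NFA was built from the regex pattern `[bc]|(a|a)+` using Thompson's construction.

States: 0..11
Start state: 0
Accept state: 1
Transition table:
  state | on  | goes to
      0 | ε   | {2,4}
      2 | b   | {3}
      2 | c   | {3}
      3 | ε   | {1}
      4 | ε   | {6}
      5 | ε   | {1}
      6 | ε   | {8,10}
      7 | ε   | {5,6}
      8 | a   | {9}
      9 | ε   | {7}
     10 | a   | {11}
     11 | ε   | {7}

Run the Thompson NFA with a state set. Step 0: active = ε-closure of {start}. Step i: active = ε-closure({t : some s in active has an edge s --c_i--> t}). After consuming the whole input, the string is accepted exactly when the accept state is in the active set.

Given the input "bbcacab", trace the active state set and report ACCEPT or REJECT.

S₀ = ε-closure({0}) = {0,2,4,6,8,10}
'b' @ 1: {1,3}  ✓accept
'b' @ 2: {}  — no active states
rest 'cacab' ignored (set empty)
after full input: {}  (accept=1 not in)

Answer: REJECT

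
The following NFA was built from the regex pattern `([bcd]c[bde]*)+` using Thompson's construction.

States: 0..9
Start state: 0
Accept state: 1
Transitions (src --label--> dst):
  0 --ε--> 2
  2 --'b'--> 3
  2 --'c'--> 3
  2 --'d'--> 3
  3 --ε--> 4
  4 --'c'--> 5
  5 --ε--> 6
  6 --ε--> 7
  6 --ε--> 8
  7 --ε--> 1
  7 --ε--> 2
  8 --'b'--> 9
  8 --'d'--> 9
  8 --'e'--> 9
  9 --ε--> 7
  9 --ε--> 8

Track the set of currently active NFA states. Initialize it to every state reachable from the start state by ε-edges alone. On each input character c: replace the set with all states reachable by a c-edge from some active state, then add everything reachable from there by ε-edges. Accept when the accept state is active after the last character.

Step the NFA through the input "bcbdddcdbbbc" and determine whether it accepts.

Answer: ACCEPT

Derivation:
initial (ε-close {0}): {0,2}
'b' @ 1: {3,4}
'c' @ 2: {1,2,5,6,7,8}  (accept∈set)
'b' @ 3: {1,2,3,4,7,8,9}  (accept∈set)
'd' @ 4: {1,2,3,4,7,8,9}  (accept∈set)
'd' @ 5: {1,2,3,4,7,8,9}  (accept∈set)
'd' @ 6: {1,2,3,4,7,8,9}  (accept∈set)
'c' @ 7: {1,2,3,4,5,6,7,8}  (accept∈set)
'd' @ 8: {1,2,3,4,7,8,9}  (accept∈set)
'b' @ 9: {1,2,3,4,7,8,9}  (accept∈set)
'b' @ 10: {1,2,3,4,7,8,9}  (accept∈set)
'b' @ 11: {1,2,3,4,7,8,9}  (accept∈set)
'c' @ 12: {1,2,3,4,5,6,7,8}  (accept∈set)
after full input: {1,2,3,4,5,6,7,8}  (accept=1 in)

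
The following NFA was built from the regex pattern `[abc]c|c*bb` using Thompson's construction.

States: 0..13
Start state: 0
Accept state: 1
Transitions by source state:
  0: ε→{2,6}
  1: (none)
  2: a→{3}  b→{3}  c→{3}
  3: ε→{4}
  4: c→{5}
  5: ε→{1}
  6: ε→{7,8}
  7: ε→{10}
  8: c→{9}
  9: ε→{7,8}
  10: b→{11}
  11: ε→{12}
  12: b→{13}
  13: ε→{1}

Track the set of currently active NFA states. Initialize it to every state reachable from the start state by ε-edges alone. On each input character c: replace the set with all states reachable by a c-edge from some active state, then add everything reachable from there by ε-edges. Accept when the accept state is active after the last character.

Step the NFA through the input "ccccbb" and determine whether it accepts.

initial (ε-close {0}): {0,2,6,7,8,10}
'c' @ 1: {3,4,7,8,9,10}
'c' @ 2: {1,5,7,8,9,10}  (accept∈set)
'c' @ 3: {7,8,9,10}
'c' @ 4: {7,8,9,10}
'b' @ 5: {11,12}
'b' @ 6: {1,13}  (accept∈set)
final: {1,13}; accept 1 in set

Answer: ACCEPT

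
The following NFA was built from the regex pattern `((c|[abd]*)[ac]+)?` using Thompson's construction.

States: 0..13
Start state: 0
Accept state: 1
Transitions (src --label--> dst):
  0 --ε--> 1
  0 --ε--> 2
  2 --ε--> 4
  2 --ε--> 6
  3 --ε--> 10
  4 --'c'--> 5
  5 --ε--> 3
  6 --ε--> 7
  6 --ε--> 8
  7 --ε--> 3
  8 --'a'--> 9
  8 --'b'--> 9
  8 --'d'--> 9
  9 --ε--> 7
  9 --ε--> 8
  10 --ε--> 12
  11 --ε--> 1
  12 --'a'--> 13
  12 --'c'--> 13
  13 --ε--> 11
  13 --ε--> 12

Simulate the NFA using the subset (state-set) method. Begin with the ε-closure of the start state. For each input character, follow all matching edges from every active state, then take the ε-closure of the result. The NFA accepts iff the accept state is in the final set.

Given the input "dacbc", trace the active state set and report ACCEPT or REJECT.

start: ε-closure({0}) = {0,1,2,3,4,6,7,8,10,12}
'd' @ 1: {3,7,8,9,10,12}
'a' @ 2: {1,3,7,8,9,10,11,12,13}  ✓accept
'c' @ 3: {1,11,12,13}  ✓accept
'b' @ 4: {}  — state set empty
rest 'c' ignored (set empty)
final: {}; accept 1 not in set

Answer: REJECT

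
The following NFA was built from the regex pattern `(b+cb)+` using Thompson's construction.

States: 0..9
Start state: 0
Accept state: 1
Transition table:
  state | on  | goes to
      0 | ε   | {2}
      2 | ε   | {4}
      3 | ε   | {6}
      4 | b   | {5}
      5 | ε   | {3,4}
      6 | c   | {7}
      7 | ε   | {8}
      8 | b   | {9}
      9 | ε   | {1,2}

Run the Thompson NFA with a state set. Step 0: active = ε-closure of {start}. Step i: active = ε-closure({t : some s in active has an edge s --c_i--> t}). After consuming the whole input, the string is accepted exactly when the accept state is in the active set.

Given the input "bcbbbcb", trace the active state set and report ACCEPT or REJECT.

Answer: ACCEPT

Derivation:
initial (ε-close {0}): {0,2,4}
'b' @ 1: {3,4,5,6}
'c' @ 2: {7,8}
'b' @ 3: {1,2,4,9}  [accepting]
'b' @ 4: {3,4,5,6}
'b' @ 5: {3,4,5,6}
'c' @ 6: {7,8}
'b' @ 7: {1,2,4,9}  [accepting]
after full input: {1,2,4,9}  (accept=1 in)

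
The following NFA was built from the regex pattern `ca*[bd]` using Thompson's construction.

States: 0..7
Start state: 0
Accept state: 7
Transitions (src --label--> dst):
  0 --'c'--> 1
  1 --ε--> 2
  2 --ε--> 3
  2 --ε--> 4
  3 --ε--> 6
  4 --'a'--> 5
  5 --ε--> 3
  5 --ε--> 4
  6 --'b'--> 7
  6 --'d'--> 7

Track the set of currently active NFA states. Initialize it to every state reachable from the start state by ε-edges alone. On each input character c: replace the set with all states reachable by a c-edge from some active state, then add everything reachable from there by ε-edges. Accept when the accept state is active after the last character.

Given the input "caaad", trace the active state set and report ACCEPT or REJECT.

Answer: ACCEPT

Trace:
start: ε-closure({0}) = {0}
'c' @ 1: {1,2,3,4,6}
'a' @ 2: {3,4,5,6}
'a' @ 3: {3,4,5,6}
'a' @ 4: {3,4,5,6}
'd' @ 5: {7}  [accepting]
after full input: {7}  (accept=7 in)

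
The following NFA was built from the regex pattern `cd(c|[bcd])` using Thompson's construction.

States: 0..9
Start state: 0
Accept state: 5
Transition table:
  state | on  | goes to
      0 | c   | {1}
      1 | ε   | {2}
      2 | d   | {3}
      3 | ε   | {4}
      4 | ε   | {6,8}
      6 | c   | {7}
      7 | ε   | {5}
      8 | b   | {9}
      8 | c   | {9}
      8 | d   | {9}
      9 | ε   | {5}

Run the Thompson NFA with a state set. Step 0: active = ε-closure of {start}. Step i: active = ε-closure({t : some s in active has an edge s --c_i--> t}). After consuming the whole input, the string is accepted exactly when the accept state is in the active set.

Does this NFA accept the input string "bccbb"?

S₀ = ε-closure({0}) = {0}
'b' @ 1: {}  — state set empty
rest 'ccbb' ignored (set empty)
end set {} — state 5 not in

Answer: REJECT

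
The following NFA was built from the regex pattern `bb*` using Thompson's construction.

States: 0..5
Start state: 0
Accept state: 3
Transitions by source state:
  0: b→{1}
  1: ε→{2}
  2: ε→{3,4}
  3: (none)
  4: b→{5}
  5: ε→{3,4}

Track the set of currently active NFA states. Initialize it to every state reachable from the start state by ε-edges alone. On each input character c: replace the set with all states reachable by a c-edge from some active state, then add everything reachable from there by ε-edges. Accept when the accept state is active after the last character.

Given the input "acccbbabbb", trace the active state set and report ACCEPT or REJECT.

Answer: REJECT

Steps:
S₀ = ε-closure({0}) = {0}
'a' @ 1: {}  — state set empty
rest 'cccbbabbb' ignored (set empty)
final: {}; accept 3 not in set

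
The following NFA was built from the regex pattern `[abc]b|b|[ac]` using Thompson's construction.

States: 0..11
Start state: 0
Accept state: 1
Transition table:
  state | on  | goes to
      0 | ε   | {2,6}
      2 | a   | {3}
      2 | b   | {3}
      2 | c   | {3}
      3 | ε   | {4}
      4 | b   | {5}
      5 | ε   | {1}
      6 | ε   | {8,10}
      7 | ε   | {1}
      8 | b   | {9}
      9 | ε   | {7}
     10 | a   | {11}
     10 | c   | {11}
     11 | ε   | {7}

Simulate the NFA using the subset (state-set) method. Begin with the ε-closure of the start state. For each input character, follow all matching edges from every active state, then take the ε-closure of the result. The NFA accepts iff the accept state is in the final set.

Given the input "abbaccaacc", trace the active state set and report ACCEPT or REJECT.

start: ε-closure({0}) = {0,2,6,8,10}
'a' @ 1: {1,3,4,7,11}  (accept∈set)
'b' @ 2: {1,5}  (accept∈set)
'b' @ 3: {}  — state set empty
rest 'accaacc' ignored (set empty)
after full input: {}  (accept=1 not in)

Answer: REJECT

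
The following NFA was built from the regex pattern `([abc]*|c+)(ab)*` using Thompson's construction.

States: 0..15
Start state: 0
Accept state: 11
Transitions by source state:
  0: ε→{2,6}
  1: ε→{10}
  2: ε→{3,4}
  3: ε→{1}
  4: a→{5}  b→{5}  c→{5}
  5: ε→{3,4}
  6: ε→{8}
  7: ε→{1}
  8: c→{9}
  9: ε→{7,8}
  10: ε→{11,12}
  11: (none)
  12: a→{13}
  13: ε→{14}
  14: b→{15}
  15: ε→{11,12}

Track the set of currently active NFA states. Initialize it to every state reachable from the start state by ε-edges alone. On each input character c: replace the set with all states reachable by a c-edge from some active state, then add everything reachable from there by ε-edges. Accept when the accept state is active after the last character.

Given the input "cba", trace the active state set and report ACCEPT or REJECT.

S₀ = ε-closure({0}) = {0,1,2,3,4,6,8,10,11,12}
'c' @ 1: {1,3,4,5,7,8,9,10,11,12}  ✓accept
'b' @ 2: {1,3,4,5,10,11,12}  ✓accept
'a' @ 3: {1,3,4,5,10,11,12,13,14}  ✓accept
end set {1,3,4,5,10,11,12,13,14} — state 11 in

Answer: ACCEPT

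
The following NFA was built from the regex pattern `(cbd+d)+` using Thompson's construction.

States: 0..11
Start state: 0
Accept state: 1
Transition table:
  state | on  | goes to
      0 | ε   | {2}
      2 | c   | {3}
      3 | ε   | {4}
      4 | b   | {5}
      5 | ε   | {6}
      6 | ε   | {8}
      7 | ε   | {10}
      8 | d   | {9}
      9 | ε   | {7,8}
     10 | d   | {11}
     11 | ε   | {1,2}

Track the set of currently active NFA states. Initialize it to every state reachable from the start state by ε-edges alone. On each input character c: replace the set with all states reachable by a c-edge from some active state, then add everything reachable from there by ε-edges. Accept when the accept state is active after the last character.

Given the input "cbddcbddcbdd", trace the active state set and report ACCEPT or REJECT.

S₀ = ε-closure({0}) = {0,2}
'c' @ 1: {3,4}
'b' @ 2: {5,6,8}
'd' @ 3: {7,8,9,10}
'd' @ 4: {1,2,7,8,9,10,11}  [accepting]
'c' @ 5: {3,4}
'b' @ 6: {5,6,8}
'd' @ 7: {7,8,9,10}
'd' @ 8: {1,2,7,8,9,10,11}  [accepting]
'c' @ 9: {3,4}
'b' @ 10: {5,6,8}
'd' @ 11: {7,8,9,10}
'd' @ 12: {1,2,7,8,9,10,11}  [accepting]
end set {1,2,7,8,9,10,11} — state 1 in

Answer: ACCEPT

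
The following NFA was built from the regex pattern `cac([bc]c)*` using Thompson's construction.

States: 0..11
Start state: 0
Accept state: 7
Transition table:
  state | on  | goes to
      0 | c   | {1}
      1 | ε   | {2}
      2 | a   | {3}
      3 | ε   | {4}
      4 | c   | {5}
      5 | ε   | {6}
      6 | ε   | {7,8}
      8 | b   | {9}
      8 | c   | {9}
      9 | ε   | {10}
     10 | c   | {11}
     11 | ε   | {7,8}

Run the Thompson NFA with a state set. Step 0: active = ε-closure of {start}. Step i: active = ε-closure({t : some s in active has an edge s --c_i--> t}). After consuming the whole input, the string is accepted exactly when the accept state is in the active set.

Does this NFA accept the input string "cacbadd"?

Answer: REJECT

Trace:
initial (ε-close {0}): {0}
'c' @ 1: {1,2}
'a' @ 2: {3,4}
'c' @ 3: {5,6,7,8}  ✓accept
'b' @ 4: {9,10}
'a' @ 5: {}  — dead — no transitions
rest 'dd' ignored (set empty)
final: {}; accept 7 not in set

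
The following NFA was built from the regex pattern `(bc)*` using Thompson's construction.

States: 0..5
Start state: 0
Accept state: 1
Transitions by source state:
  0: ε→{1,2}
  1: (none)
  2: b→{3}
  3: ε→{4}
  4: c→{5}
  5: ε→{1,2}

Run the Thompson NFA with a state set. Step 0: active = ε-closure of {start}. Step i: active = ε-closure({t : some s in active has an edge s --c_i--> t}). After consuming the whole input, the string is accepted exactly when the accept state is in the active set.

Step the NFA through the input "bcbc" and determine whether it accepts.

Answer: ACCEPT

Derivation:
start: ε-closure({0}) = {0,1,2}
'b' @ 1: {3,4}
'c' @ 2: {1,2,5}  ✓accept
'b' @ 3: {3,4}
'c' @ 4: {1,2,5}  ✓accept
final: {1,2,5}; accept 1 in set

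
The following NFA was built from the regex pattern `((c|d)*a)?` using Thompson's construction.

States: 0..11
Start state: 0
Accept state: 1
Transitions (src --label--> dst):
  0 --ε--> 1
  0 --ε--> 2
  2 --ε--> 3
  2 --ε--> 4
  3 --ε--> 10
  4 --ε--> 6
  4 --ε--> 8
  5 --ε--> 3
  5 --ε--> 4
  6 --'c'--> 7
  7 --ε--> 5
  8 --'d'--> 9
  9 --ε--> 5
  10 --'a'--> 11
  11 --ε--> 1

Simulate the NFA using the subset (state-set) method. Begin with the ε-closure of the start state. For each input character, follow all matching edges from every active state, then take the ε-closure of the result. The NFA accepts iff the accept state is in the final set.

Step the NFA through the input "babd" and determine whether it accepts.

Answer: REJECT

Trace:
start: ε-closure({0}) = {0,1,2,3,4,6,8,10}
'b' @ 1: {}  — no active states
rest 'abd' ignored (set empty)
final: {}; accept 1 not in set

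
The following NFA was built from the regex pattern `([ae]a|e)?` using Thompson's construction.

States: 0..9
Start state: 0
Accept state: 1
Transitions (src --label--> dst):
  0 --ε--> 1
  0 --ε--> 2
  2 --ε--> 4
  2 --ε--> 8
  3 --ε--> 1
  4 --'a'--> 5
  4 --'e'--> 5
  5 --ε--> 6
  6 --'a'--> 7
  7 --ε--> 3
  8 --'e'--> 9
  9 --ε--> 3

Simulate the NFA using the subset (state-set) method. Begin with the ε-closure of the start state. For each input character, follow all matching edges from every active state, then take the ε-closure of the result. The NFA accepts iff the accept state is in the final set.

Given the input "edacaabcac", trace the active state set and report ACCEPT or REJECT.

S₀ = ε-closure({0}) = {0,1,2,4,8}
'e' @ 1: {1,3,5,6,9}  [accepting]
'd' @ 2: {}  — state set empty
rest 'acaabcac' ignored (set empty)
end set {} — state 1 not in

Answer: REJECT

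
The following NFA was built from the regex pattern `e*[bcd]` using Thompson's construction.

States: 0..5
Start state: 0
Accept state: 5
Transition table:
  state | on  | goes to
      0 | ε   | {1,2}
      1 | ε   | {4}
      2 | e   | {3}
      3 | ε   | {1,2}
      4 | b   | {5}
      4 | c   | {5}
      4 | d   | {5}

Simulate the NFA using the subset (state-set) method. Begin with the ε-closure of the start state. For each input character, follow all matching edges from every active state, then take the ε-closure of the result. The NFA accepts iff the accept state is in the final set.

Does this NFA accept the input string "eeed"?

Answer: ACCEPT

Steps:
start: ε-closure({0}) = {0,1,2,4}
'e' @ 1: {1,2,3,4}
'e' @ 2: {1,2,3,4}
'e' @ 3: {1,2,3,4}
'd' @ 4: {5}  (accept∈set)
after full input: {5}  (accept=5 in)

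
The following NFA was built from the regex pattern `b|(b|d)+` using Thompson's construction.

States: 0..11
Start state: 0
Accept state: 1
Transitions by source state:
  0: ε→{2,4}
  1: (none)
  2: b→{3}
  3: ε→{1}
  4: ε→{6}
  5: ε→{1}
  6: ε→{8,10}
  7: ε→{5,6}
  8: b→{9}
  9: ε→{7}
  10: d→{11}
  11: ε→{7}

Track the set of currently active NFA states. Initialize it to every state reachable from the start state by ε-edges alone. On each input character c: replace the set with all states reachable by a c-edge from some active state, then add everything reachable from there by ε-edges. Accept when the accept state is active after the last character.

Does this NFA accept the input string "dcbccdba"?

Answer: REJECT

Steps:
S₀ = ε-closure({0}) = {0,2,4,6,8,10}
'd' @ 1: {1,5,6,7,8,10,11}  ✓accept
'c' @ 2: {}  — no active states
rest 'bccdba' ignored (set empty)
after full input: {}  (accept=1 not in)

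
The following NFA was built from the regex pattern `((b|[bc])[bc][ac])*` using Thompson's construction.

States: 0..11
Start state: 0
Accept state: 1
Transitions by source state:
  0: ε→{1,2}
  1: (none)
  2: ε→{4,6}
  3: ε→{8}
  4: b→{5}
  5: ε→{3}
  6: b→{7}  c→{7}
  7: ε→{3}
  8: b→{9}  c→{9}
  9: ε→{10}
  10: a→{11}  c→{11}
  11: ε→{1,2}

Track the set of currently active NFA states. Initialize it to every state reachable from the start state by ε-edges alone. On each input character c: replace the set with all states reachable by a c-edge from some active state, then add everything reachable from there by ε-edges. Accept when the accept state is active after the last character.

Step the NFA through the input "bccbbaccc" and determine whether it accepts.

start: ε-closure({0}) = {0,1,2,4,6}
'b' @ 1: {3,5,7,8}
'c' @ 2: {9,10}
'c' @ 3: {1,2,4,6,11}  [accepting]
'b' @ 4: {3,5,7,8}
'b' @ 5: {9,10}
'a' @ 6: {1,2,4,6,11}  [accepting]
'c' @ 7: {3,7,8}
'c' @ 8: {9,10}
'c' @ 9: {1,2,4,6,11}  [accepting]
final: {1,2,4,6,11}; accept 1 in set

Answer: ACCEPT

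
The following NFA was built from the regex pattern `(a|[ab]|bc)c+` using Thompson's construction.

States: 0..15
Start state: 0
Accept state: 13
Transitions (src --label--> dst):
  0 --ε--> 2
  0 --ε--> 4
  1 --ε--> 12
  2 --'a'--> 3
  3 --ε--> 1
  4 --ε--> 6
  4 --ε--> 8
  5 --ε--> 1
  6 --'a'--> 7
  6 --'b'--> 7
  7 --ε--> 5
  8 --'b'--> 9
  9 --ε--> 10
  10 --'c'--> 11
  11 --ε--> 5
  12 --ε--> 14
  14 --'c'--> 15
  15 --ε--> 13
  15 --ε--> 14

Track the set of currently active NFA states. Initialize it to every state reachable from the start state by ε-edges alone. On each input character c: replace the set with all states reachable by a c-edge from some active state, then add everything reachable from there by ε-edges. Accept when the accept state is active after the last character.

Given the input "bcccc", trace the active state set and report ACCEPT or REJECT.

initial (ε-close {0}): {0,2,4,6,8}
'b' @ 1: {1,5,7,9,10,12,14}
'c' @ 2: {1,5,11,12,13,14,15}  ✓accept
'c' @ 3: {13,14,15}  ✓accept
'c' @ 4: {13,14,15}  ✓accept
'c' @ 5: {13,14,15}  ✓accept
after full input: {13,14,15}  (accept=13 in)

Answer: ACCEPT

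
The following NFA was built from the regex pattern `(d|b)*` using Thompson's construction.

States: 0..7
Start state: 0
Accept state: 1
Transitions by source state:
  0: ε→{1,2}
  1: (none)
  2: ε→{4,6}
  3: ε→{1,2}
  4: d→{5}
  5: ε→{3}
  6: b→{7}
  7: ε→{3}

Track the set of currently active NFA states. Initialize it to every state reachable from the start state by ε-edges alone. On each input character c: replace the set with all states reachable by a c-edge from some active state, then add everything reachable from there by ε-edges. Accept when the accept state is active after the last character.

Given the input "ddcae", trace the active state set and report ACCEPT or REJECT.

Answer: REJECT

Steps:
start: ε-closure({0}) = {0,1,2,4,6}
'd' @ 1: {1,2,3,4,5,6}  ✓accept
'd' @ 2: {1,2,3,4,5,6}  ✓accept
'c' @ 3: {}  — no active states
rest 'ae' ignored (set empty)
final: {}; accept 1 not in set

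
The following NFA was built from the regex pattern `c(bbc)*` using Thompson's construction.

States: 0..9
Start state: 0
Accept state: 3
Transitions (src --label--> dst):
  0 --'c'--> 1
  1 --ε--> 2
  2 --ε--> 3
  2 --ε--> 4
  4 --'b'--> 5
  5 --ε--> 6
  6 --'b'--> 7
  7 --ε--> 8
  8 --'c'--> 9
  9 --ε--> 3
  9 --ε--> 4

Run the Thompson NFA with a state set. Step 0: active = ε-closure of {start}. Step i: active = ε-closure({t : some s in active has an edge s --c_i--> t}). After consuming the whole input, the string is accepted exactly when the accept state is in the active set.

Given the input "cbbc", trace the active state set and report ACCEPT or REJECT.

Answer: ACCEPT

Steps:
S₀ = ε-closure({0}) = {0}
'c' @ 1: {1,2,3,4}  ✓accept
'b' @ 2: {5,6}
'b' @ 3: {7,8}
'c' @ 4: {3,4,9}  ✓accept
end set {3,4,9} — state 3 in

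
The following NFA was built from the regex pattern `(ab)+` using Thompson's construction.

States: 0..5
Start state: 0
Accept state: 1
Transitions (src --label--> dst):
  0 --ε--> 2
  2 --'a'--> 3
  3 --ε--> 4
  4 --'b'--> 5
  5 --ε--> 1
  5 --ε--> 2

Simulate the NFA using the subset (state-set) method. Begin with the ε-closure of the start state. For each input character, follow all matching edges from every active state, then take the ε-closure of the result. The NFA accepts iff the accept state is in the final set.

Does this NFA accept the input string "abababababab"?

Answer: ACCEPT

Steps:
S₀ = ε-closure({0}) = {0,2}
'a' @ 1: {3,4}
'b' @ 2: {1,2,5}  (accept∈set)
'a' @ 3: {3,4}
'b' @ 4: {1,2,5}  (accept∈set)
'a' @ 5: {3,4}
'b' @ 6: {1,2,5}  (accept∈set)
'a' @ 7: {3,4}
'b' @ 8: {1,2,5}  (accept∈set)
'a' @ 9: {3,4}
'b' @ 10: {1,2,5}  (accept∈set)
'a' @ 11: {3,4}
'b' @ 12: {1,2,5}  (accept∈set)
end set {1,2,5} — state 1 in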